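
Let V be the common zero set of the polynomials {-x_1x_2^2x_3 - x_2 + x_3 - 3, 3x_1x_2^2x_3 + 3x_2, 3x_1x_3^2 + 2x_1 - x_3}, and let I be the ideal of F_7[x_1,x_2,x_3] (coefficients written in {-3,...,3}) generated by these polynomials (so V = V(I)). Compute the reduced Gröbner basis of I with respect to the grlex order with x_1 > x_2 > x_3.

f_1 = -x_1x_2^2x_3 - x_2 + x_3 - 3, LT = x_1x_2^2x_3.
f_2 = 3x_1x_2^2x_3 + 3x_2, LT = x_1x_2^2x_3.
f_3 = 3x_1x_3^2 + 2x_1 - x_3, LT = x_1x_3^2.

S(f_1,f_2): lcm = x_1x_2^2x_3. S = -x_3 + 3.
  leading term x_3: no divisor's leading term divides it; move -x_3 to the remainder.
  leading term 1: no divisor's leading term divides it; move 3 to the remainder.
  remainder -x_3 + 3 ≠ 0; add g_4 = -x_3 + 3 to the basis.

S(f_1,f_3): lcm = x_1x_2^2x_3^2. S = -3x_1x_2^2 - 2x_2^2x_3 + x_2x_3 - x_3^2 + 3x_3.
  leading term x_1x_2^2: no divisor's leading term divides it; move -3x_1x_2^2 to the remainder.
  leading term x_2^2x_3: subtract (2x_2^2)·g_4 from -2x_2^2x_3 + x_2x_3 - x_3^2 + 3x_3 → x_2^2 + x_2x_3 - x_3^2 + 3x_3
  leading term x_2^2: no divisor's leading term divides it; move x_2^2 to the remainder.
  leading term x_2x_3: subtract (-x_2)·g_4 from x_2x_3 - x_3^2 + 3x_3 → -x_3^2 + 3x_2 + 3x_3
  leading term x_3^2: subtract (x_3)·g_4 from -x_3^2 + 3x_2 + 3x_3 → 3x_2
  leading term x_2: no divisor's leading term divides it; move 3x_2 to the remainder.
  remainder -3x_1x_2^2 + x_2^2 + 3x_2 ≠ 0; add g_5 = -3x_1x_2^2 + x_2^2 + 3x_2 to the basis.

S(f_1,g_4): lcm = x_1x_2^2x_3. S = 3x_1x_2^2 + x_2 - x_3 + 3.
  leading term x_1x_2^2: subtract (-1)·g_5 from 3x_1x_2^2 + x_2 - x_3 + 3 → x_2^2 - 3x_2 - x_3 + 3
  leading term x_2^2: no divisor's leading term divides it; move x_2^2 to the remainder.
  leading term x_2: no divisor's leading term divides it; move -3x_2 to the remainder.
  leading term x_3: subtract (1)·g_4 from -x_3 + 3 → 0
  remainder x_2^2 - 3x_2 ≠ 0; add g_6 = x_2^2 - 3x_2 to the basis.

S(f_3,g_4): lcm = x_1x_3^2. S = 3x_1x_3 + 3x_1 + 2x_3.
  leading term x_1x_3: subtract (-3x_1)·g_4 from 3x_1x_3 + 3x_1 + 2x_3 → -2x_1 + 2x_3
  leading term x_1: no divisor's leading term divides it; move -2x_1 to the remainder.
  leading term x_3: subtract (-2)·g_4 from 2x_3 → -1
  leading term 1: no divisor's leading term divides it; move -1 to the remainder.
  remainder -2x_1 - 1 ≠ 0; add g_7 = -2x_1 - 1 to the basis.

The other S-polynomials (S(f_2,f_3), S(f_2,g_4), S(f_1,g_5), S(f_2,g_5), S(f_3,g_5), S(g_4,g_5), S(f_1,g_6), S(f_2,g_6), S(f_3,g_6), S(g_4,g_6), S(g_5,g_6), S(f_1,g_7), S(f_2,g_7), S(f_3,g_7), S(g_4,g_7), S(g_5,g_7), S(g_6,g_7)) all reduce to 0 modulo the current basis, so we have a Gröbner basis.
Inter-reduce: drop elements whose leading term is divisible by another's, tail-reduce, and make monic.

G = {x_2^2 - 3x_2, x_1 - 3, x_3 - 3}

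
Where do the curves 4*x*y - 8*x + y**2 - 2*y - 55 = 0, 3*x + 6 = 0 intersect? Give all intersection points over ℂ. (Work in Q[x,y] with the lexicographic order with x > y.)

Compute a lex Gröbner basis by Buchberger's algorithm.
f_1 = 4*x*y - 8*x + y**2 - 2*y - 55, LT = x*y.
f_2 = 3*x + 6, LT = x.

S(f_1,f_2): lcm = x*y. S = -2*x + 1/4*y**2 - 5/2*y - 55/4.
  leading term x: subtract (-2/3)·f_2 from -2*x + 1/4*y**2 - 5/2*y - 55/4 → 1/4*y**2 - 5/2*y - 39/4
  leading term y**2: no divisor's leading term divides it; move 1/4*y**2 to the remainder.
  leading term y: no divisor's leading term divides it; move -5/2*y to the remainder.
  leading term 1: no divisor's leading term divides it; move -39/4 to the remainder.
  remainder 1/4*y**2 - 5/2*y - 39/4 ≠ 0; add h_3 = 1/4*y**2 - 5/2*y - 39/4 to the basis.

The other S-polynomials (S(f_1,h_3), S(f_2,h_3)) all reduce to 0 modulo the current basis, so we have a Gröbner basis.
Inter-reduce: drop elements whose leading term is divisible by another's, tail-reduce, and make monic.
Reduced Gröbner basis: {x + 2, y**2 - 10*y - 39}.

A lex Gröbner basis eliminates variables successively. Here y**2 - 10*y - 39 depends only on y, with roots {-3, 13}; lifting each root through the earlier basis elements recovers the full solutions.
  y = -3: the earlier basis element becomes x + 2 = 0, giving x = -2 — point (-2, -3).
  y = 13: the earlier basis element becomes x + 2 = 0, giving x = -2 — point (-2, 13).
Check: every point annihilates each of the original generators.
This is the nonlinear analogue of row-reducing a linear system.

{(-2, -3), (-2, 13)}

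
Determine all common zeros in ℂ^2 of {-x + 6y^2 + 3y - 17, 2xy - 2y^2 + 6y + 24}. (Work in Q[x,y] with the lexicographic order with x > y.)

Compute a lex Gröbner basis by Buchberger's algorithm.
f_1 = -x + 6y^2 + 3y - 17, LT = x.
f_2 = 2xy - 2y^2 + 6y + 24, LT = xy.

S(f_1,f_2): lcm = xy. S = -6y^3 - 2y^2 + 14y - 12.
  leading term y^3: no divisor's leading term divides it; move -6y^3 to the remainder.
  leading term y^2: no divisor's leading term divides it; move -2y^2 to the remainder.
  leading term y: no divisor's leading term divides it; move 14y to the remainder.
  leading term 1: no divisor's leading term divides it; move -12 to the remainder.
  remainder -6y^3 - 2y^2 + 14y - 12 ≠ 0; add h_3 = -6y^3 - 2y^2 + 14y - 12 to the basis.

The other S-polynomials (S(f_1,h_3), S(f_2,h_3)) all reduce to 0 modulo the current basis, so we have a Gröbner basis.
Inter-reduce: drop elements whose leading term is divisible by another's, tail-reduce, and make monic.
Reduced Gröbner basis: {x - 6y^2 - 3y + 17, y^3 + 1/3y^2 - 7/3y + 2}.

From the last basis element, y^3 + 1/3y^2 - 7/3y + 2 = 0, so y takes values in {-2, 5/6 - sqrt(11)*I/6, 5/6 + sqrt(11)*I/6}. Each choice, substituted upward through the basis, yields the corresponding point(s) of the solution set.
  y = -2: the earlier basis element becomes x - 1 = 0, giving x = 1 — point (1, -2).
  y = 5/6 - sqrt(11)*I/6: the earlier basis element becomes x + 73/6 + 13*sqrt(11)*I/6 = 0, giving x = -73/6 - 13*sqrt(11)*I/6 — point (-73/6 - 13*sqrt(11)*I/6, 5/6 - sqrt(11)*I/6).
  y = 5/6 + sqrt(11)*I/6: the earlier basis element becomes x + 73/6 - 13*sqrt(11)*I/6 = 0, giving x = -73/6 + 13*sqrt(11)*I/6 — point (-73/6 + 13*sqrt(11)*I/6, 5/6 + sqrt(11)*I/6).
Each listed point satisfies every original equation (direct substitution).

{(1, -2), (-73/6 - 13*sqrt(11)*I/6, 5/6 - sqrt(11)*I/6), (-73/6 + 13*sqrt(11)*I/6, 5/6 + sqrt(11)*I/6)}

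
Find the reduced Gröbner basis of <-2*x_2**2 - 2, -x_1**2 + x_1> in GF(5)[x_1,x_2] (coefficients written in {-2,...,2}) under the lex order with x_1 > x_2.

G = {x_1**2 - x_1, x_2**2 + 1}

This is the nonlinear analogue of row-reducing a linear system.

f_1 = -2*x_2**2 - 2, LT = x_2**2.
f_2 = -x_1**2 + x_1, LT = x_1**2.

The S-polynomials (S(f_1,f_2)) all reduce to 0 modulo the current basis, so we have a Gröbner basis.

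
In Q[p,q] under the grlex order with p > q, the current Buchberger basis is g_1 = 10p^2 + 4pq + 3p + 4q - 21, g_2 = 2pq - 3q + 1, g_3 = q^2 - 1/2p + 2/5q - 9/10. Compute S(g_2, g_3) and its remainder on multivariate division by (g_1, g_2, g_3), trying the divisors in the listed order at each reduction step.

lcm(LM(g_2), LM(g_3)) = pq^2.
S = (lcm/LT(g_2))·g_2 − (lcm/LT(g_3))·g_3 = 1/2p^2 - 2/5pq - 3/2q^2 + 9/10p + 1/2q.
Reduce S modulo (g_1, g_2, g_3) in that order:
  leading term p^2: subtract (1/20)·g_1 from 1/2p^2 - 2/5pq - 3/2q^2 + 9/10p + 1/2q → -3/5pq - 3/2q^2 + 3/4p + 3/10q + 21/20
  leading term pq: subtract (-3/10)·g_2 from -3/5pq - 3/2q^2 + 3/4p + 3/10q + 21/20 → -3/2q^2 + 3/4p - 3/5q + 27/20
  leading term q^2: subtract (-3/2)·g_3 from -3/2q^2 + 3/4p - 3/5q + 27/20 → 0
The remainder is 0, so this S-polynomial contributes no new basis element.

S(g_2, g_3) = 1/2p^2 - 2/5pq - 3/2q^2 + 9/10p + 1/2q; remainder on division = 0.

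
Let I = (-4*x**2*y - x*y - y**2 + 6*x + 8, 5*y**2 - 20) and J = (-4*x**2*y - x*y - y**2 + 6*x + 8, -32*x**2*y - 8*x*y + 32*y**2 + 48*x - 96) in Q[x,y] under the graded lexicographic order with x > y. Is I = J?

Yes, the ideals are equal.

Equality of ideals is decidable: compute both reduced Gröbner bases (unique for the ordering) and check whether they agree.
Buchberger on the first generating set:
f_1 = -4*x**2*y - x*y - y**2 + 6*x + 8, LT = x**2*y.
f_2 = 5*y**2 - 20, LT = y**2.

S(f_1,f_2): lcm = x**2*y**2. S = 1/4*x*y**2 + 1/4*y**3 + 4*x**2 - 3/2*x*y - 2*y.
  leading term x*y**2: subtract (1/20*x)·f_2 from 1/4*x*y**2 + 1/4*y**3 + 4*x**2 - 3/2*x*y - 2*y → 1/4*y**3 + 4*x**2 - 3/2*x*y + x - 2*y
  leading term y**3: subtract (1/20*y)·f_2 from 1/4*y**3 + 4*x**2 - 3/2*x*y + x - 2*y → 4*x**2 - 3/2*x*y + x - y
  leading term x**2: no divisor's leading term divides it; move 4*x**2 to the remainder.
  leading term x*y: no divisor's leading term divides it; move -3/2*x*y to the remainder.
  leading term x: no divisor's leading term divides it; move x to the remainder.
  leading term y: no divisor's leading term divides it; move -y to the remainder.
  remainder 4*x**2 - 3/2*x*y + x - y ≠ 0; add g_3 = 4*x**2 - 3/2*x*y + x - y to the basis.

S(f_1,g_3): lcm = x**2*y. S = 3/8*x*y**2 + 1/2*y**2 - 3/2*x - 2.
  leading term x*y**2: subtract (3/40*x)·f_2 from 3/8*x*y**2 + 1/2*y**2 - 3/2*x - 2 → 1/2*y**2 - 2
  leading term y**2: subtract (1/10)·f_2 from 1/2*y**2 - 2 → 0
  remainder 0.

S(f_2,g_3): leading monomials are coprime, so the S-polynomial reduces to 0 (Buchberger's first criterion).
Every S-polynomial of the final basis reduces to 0, so we have a Gröbner basis.
Inter-reduce: drop elements whose leading term is divisible by another's, tail-reduce, and make monic.
Reduced Gröbner basis: {x**2 - 3/8*x*y + 1/4*x - 1/4*y, y**2 - 4}.

Buchberger on the second generating set:
h_1 = -4*x**2*y - x*y - y**2 + 6*x + 8, LT = x**2*y.
h_2 = -32*x**2*y - 8*x*y + 32*y**2 + 48*x - 96, LT = x**2*y.

S(h_1,h_2): lcm = x**2*y. S = 5/4*y**2 - 5.
  leading term y**2: no divisor's leading term divides it; move 5/4*y**2 to the remainder.
  leading term 1: no divisor's leading term divides it; move -5 to the remainder.
  remainder 5/4*y**2 - 5 ≠ 0; add k_3 = 5/4*y**2 - 5 to the basis.

S(h_1,k_3): lcm = x**2*y**2. S = 1/4*x*y**2 + 1/4*y**3 + 4*x**2 - 3/2*x*y - 2*y.
  leading term x*y**2: subtract (1/5*x)·k_3 from 1/4*x*y**2 + 1/4*y**3 + 4*x**2 - 3/2*x*y - 2*y → 1/4*y**3 + 4*x**2 - 3/2*x*y + x - 2*y
  leading term y**3: subtract (1/5*y)·k_3 from 1/4*y**3 + 4*x**2 - 3/2*x*y + x - 2*y → 4*x**2 - 3/2*x*y + x - y
  leading term x**2: no divisor's leading term divides it; move 4*x**2 to the remainder.
  leading term x*y: no divisor's leading term divides it; move -3/2*x*y to the remainder.
  leading term x: no divisor's leading term divides it; move x to the remainder.
  leading term y: no divisor's leading term divides it; move -y to the remainder.
  remainder 4*x**2 - 3/2*x*y + x - y ≠ 0; add k_4 = 4*x**2 - 3/2*x*y + x - y to the basis.

S(h_2,k_3): lcm = x**2*y**2. S = 1/4*x*y**2 - y**3 + 4*x**2 - 3/2*x*y + 3*y.
  leading term x*y**2: subtract (1/5*x)·k_3 from 1/4*x*y**2 - y**3 + 4*x**2 - 3/2*x*y + 3*y → -y**3 + 4*x**2 - 3/2*x*y + x + 3*y
  leading term y**3: subtract (-4/5*y)·k_3 from -y**3 + 4*x**2 - 3/2*x*y + x + 3*y → 4*x**2 - 3/2*x*y + x - y
  leading term x**2: subtract (1)·k_4 from 4*x**2 - 3/2*x*y + x - y → 0
  remainder 0.

S(h_1,k_4): lcm = x**2*y. S = 3/8*x*y**2 + 1/2*y**2 - 3/2*x - 2.
  leading term x*y**2: subtract (3/10*x)·k_3 from 3/8*x*y**2 + 1/2*y**2 - 3/2*x - 2 → 1/2*y**2 - 2
  leading term y**2: subtract (2/5)·k_3 from 1/2*y**2 - 2 → 0
  remainder 0.

S(h_2,k_4): lcm = x**2*y. S = 3/8*x*y**2 - 3/4*y**2 - 3/2*x + 3.
  leading term x*y**2: subtract (3/10*x)·k_3 from 3/8*x*y**2 - 3/4*y**2 - 3/2*x + 3 → -3/4*y**2 + 3
  leading term y**2: subtract (-3/5)·k_3 from -3/4*y**2 + 3 → 0
  remainder 0.

S(k_3,k_4): leading monomials are coprime, so the S-polynomial reduces to 0 (Buchberger's first criterion).
Every S-polynomial of the final basis reduces to 0, so we have a Gröbner basis.
Inter-reduce: drop elements whose leading term is divisible by another's, tail-reduce, and make monic.
Reduced Gröbner basis: {x**2 - 3/8*x*y + 1/4*x - 1/4*y, y**2 - 4}.

These coincide, so the ideals are equal.
The choice of monomial ordering does not affect the verdict — as long as both bases are computed under the same ordering, their equality decides ideal equality.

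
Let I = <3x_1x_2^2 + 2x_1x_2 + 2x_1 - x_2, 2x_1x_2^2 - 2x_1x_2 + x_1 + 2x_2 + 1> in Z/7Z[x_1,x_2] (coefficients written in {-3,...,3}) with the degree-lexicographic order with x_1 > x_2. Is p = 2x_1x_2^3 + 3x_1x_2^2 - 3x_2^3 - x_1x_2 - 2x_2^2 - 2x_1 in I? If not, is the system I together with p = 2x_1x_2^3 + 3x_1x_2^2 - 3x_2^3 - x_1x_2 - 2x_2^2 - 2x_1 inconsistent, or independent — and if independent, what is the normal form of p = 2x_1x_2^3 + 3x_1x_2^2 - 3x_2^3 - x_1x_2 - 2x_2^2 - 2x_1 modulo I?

First compute the reduced Gröbner basis of I by Buchberger's algorithm.
f_1 = 3x_1x_2^2 + 2x_1x_2 + 2x_1 - x_2, LT = x_1x_2^2.
f_2 = 2x_1x_2^2 - 2x_1x_2 + x_1 + 2x_2 + 1, LT = x_1x_2^2.

S(f_1,f_2): lcm = x_1x_2^2. S = -3x_1x_2 - x_1 + x_2 + 3.
  leading term x_1x_2: no divisor's leading term divides it; move -3x_1x_2 to the remainder.
  leading term x_1: no divisor's leading term divides it; move -x_1 to the remainder.
  leading term x_2: no divisor's leading term divides it; move x_2 to the remainder.
  leading term 1: no divisor's leading term divides it; move 3 to the remainder.
  remainder -3x_1x_2 - x_1 + x_2 + 3 ≠ 0; add h_3 = -3x_1x_2 - x_1 + x_2 + 3 to the basis.

S(f_1,h_3): lcm = x_1x_2^2. S = -2x_1x_2 - 2x_2^2 + 3x_1 + 3x_2.
  leading term x_1x_2: subtract (3)·h_3 from -2x_1x_2 - 2x_2^2 + 3x_1 + 3x_2 → -2x_2^2 - x_1 - 2
  leading term x_2^2: no divisor's leading term divides it; move -2x_2^2 to the remainder.
  leading term x_1: no divisor's leading term divides it; move -x_1 to the remainder.
  leading term 1: no divisor's leading term divides it; move -2 to the remainder.
  remainder -2x_2^2 - x_1 - 2 ≠ 0; add h_4 = -2x_2^2 - x_1 - 2 to the basis.

S(f_1,h_4): lcm = x_1x_2^2. S = 3x_1^2 + 3x_1x_2 + 2x_1 + 2x_2.
  leading term x_1^2: no divisor's leading term divides it; move 3x_1^2 to the remainder.
  leading term x_1x_2: subtract (-1)·h_3 from 3x_1x_2 + 2x_1 + 2x_2 → x_1 + 3x_2 + 3
  leading term x_1: no divisor's leading term divides it; move x_1 to the remainder.
  leading term x_2: no divisor's leading term divides it; move 3x_2 to the remainder.
  leading term 1: no divisor's leading term divides it; move 3 to the remainder.
  remainder 3x_1^2 + x_1 + 3x_2 + 3 ≠ 0; add h_5 = 3x_1^2 + x_1 + 3x_2 + 3 to the basis.

The other S-polynomials (S(f_2,h_3), S(f_2,h_4), S(h_3,h_4), S(f_1,h_5), S(f_2,h_5), S(h_3,h_5), S(h_4,h_5)) all reduce to 0 modulo the current basis, so we have a Gröbner basis.
Inter-reduce: drop elements whose leading term is divisible by another's, tail-reduce, and make monic.
Reduced Gröbner basis: {x_1^2 - 2x_1 + x_2 + 1, x_1x_2 - 2x_1 + 2x_2 - 1, x_2^2 - 3x_1 + 1}.
Label its elements g_1 = x_1^2 - 2x_1 + x_2 + 1, g_2 = x_1x_2 - 2x_1 + 2x_2 - 1, g_3 = x_2^2 - 3x_1 + 1.

Reduce p = 2x_1x_2^3 + 3x_1x_2^2 - 3x_2^3 - x_1x_2 - 2x_2^2 - 2x_1 modulo G:
  leading term x_1x_2^3: subtract (2x_2^2)·g_2 from 2x_1x_2^3 + 3x_1x_2^2 - 3x_2^3 - x_1x_2 - 2x_2^2 - 2x_1 → -x_1x_2 - 2x_1
  leading term x_1x_2: subtract (-1)·g_2 from -x_1x_2 - 2x_1 → 3x_1 + 2x_2 - 1
  leading term x_1: no divisor's leading term divides it; move 3x_1 to the remainder.
  leading term x_2: no divisor's leading term divides it; move 2x_2 to the remainder.
  leading term 1: no divisor's leading term divides it; move -1 to the remainder.
  normal form = 3x_1 + 2x_2 - 1.
The normal form is nonzero, so p ∉ I. Since p minus its normal form lies in I, I + (p) = I + (r) where r = 3x_1 + 2x_2 - 1; decide whether this ideal is the whole ring.
Run Buchberger on G together with r (pairs among the g_i already reduce to 0 since G is a Gröbner basis):
g_1 = x_1^2 - 2x_1 + x_2 + 1, LT = x_1^2.
g_2 = x_1x_2 - 2x_1 + 2x_2 - 1, LT = x_1x_2.
g_3 = x_2^2 - 3x_1 + 1, LT = x_2^2.
r = 3x_1 + 2x_2 - 1, LT = x_1.

S(g_1,r): lcm = x_1^2. S = -3x_1x_2 + 3x_1 + x_2 + 1.
  leading term x_1x_2: subtract (-3)·g_2 from -3x_1x_2 + 3x_1 + x_2 + 1 → -3x_1 - 2
  leading term x_1: subtract (-1)·r from -3x_1 - 2 → 2x_2 - 3
  leading term x_2: no divisor's leading term divides it; move 2x_2 to the remainder.
  leading term 1: no divisor's leading term divides it; move -3 to the remainder.
  remainder 2x_2 - 3 ≠ 0; add m_5 = 2x_2 - 3 to the basis.

The other S-polynomials (S(g_1,g_2), S(g_1,g_3), S(g_2,g_3), S(g_2,r), S(g_3,r), S(g_1,m_5), S(g_2,m_5), S(g_3,m_5), S(r,m_5)) all reduce to 0 modulo the current basis, so we have a Gröbner basis.
Inter-reduce: drop elements whose leading term is divisible by another's, tail-reduce, and make monic.
Reduced Gröbner basis: {x_1 + 3, x_2 + 2}.
The reduced Gröbner basis of I + (p) is {x_1 + 3, x_2 + 2} ≠ {1}, a proper ideal, so the enlarged system stays consistent: p is independent of I, with normal form 3x_1 + 2x_2 - 1.

Ideal membership is decidable via reduction modulo a Gröbner basis.

2x_1x_2^3 + 3x_1x_2^2 - 3x_2^3 - x_1x_2 - 2x_2^2 - 2x_1 is independent of I; its normal form modulo I is 3x_1 + 2x_2 - 1.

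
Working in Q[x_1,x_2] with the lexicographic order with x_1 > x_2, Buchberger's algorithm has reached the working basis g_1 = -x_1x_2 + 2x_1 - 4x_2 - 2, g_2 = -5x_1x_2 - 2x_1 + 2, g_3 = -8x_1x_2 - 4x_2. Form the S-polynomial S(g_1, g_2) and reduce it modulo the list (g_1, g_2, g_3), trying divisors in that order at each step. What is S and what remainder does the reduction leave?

lcm(LM(g_1), LM(g_2)) = x_1x_2.
S = (lcm/LT(g_1))·g_1 − (lcm/LT(g_2))·g_2 = -\tfrac{12}{5}x_1 + 4x_2 + \tfrac{12}{5}.
Reduce S modulo (g_1, g_2, g_3) in that order:
  leading term x_1: no divisor's leading term divides it; move -\tfrac{12}{5}x_1 to the remainder.
  leading term x_2: no divisor's leading term divides it; move 4x_2 to the remainder.
  leading term 1: no divisor's leading term divides it; move \tfrac{12}{5} to the remainder.
The remainder -\tfrac{12}{5}x_1 + 4x_2 + \tfrac{12}{5} is nonzero, so it would be added as the next basis element.

S(g_1, g_2) = -\tfrac{12}{5}x_1 + 4x_2 + \tfrac{12}{5}; remainder on division = -\tfrac{12}{5}x_1 + 4x_2 + \tfrac{12}{5}.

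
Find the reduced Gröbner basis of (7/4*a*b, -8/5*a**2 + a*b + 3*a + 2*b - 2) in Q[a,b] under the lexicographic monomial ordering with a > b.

G = {a**2 - 15/8*a - 5/4*b + 5/4, a*b, b**2 - b}

f_1 = 7/4*a*b, LT = a*b.
f_2 = -8/5*a**2 + a*b + 3*a + 2*b - 2, LT = a**2.

S(f_1,f_2): lcm = a**2*b. S = 5/8*a*b**2 + 15/8*a*b + 5/4*b**2 - 5/4*b.
  leading term a*b**2: subtract (5/14*b)·f_1 from 5/8*a*b**2 + 15/8*a*b + 5/4*b**2 - 5/4*b → 15/8*a*b + 5/4*b**2 - 5/4*b
  leading term a*b: subtract (15/14)·f_1 from 15/8*a*b + 5/4*b**2 - 5/4*b → 5/4*b**2 - 5/4*b
  leading term b**2: no divisor's leading term divides it; move 5/4*b**2 to the remainder.
  leading term b: no divisor's leading term divides it; move -5/4*b to the remainder.
  remainder 5/4*b**2 - 5/4*b ≠ 0; add g_3 = 5/4*b**2 - 5/4*b to the basis.

The other S-polynomials (S(f_1,g_3), S(f_2,g_3)) all reduce to 0 modulo the current basis, so we have a Gröbner basis.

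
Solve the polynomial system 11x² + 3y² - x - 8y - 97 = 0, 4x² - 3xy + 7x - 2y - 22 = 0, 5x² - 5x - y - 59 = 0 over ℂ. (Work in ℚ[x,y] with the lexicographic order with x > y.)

{(-3, 1)}

Compute a lex Gröbner basis by Buchberger's algorithm.
f_1 = 11x² - x + 3y² - 8y - 97, LT = x².
f_2 = 4x² - 3xy + 7x - 2y - 22, LT = x².
f_3 = 5x² - 5x - y - 59, LT = x².

S(f_1,f_2): lcm = x². S = ¾xy - 81/44x + 3/11y² - 5/22y - 73/22.
  reduce S modulo (f_1, f_2, f_3):
  remainder ¾xy - 81/44x + 3/11y² - 5/22y - 73/22 ≠ 0; add h_4 = ¾xy - 81/44x + 3/11y² - 5/22y - 73/22 to the basis.

S(f_1,f_3): lcm = x². S = 10/11x + 3/11y² - 29/55y + 164/55.
  reduce S modulo (f_1, f_2, f_3, h_4):
  remainder 10/11x + 3/11y² - 29/55y + 164/55 ≠ 0; add h_5 = 10/11x + 3/11y² - 29/55y + 164/55 to the basis.

S(f_1,h_4): lcm = x²y. S = 27/11x² - 4/11xy² + 7/33xy + 146/33x + 3/11y³ - 8/11y² - 97/11y.
  reduce S modulo (f_1, f_2, f_3, h_4, h_5):
  remainder 49/121y³ - 3907/1815y² - 193877/27225y + 241457/27225 ≠ 0; add h_6 = 49/121y³ - 3907/1815y² - 193877/27225y + 241457/27225 to the basis.

S(f_3,h_4): lcm = x²y. S = 27/11x² - 4/11xy² - 23/33xy + 146/33x - ⅕y² - 59/5y.
  reduce S modulo (f_1, f_2, f_3, h_4, h_5, h_6):
  remainder 19/245y² - 34352/3675y + 34067/3675 ≠ 0; add h_7 = 19/245y² - 34352/3675y + 34067/3675 to the basis.

S(f_1,h_5): lcm = x². S = -3/10xy² + 29/50xy - 927/275x + 3/11y² - 8/11y - 97/11.
  reduce S modulo (f_1, f_2, f_3, h_4, h_5, h_6, h_7):
  remainder 145046/625y - 145046/625 ≠ 0; add h_8 = 145046/625y - 145046/625 to the basis.

The other S-polynomials (S(f_2,f_3), S(f_2,h_4), S(f_2,h_5), S(f_3,h_5), S(h_4,h_5), S(f_1,h_6), S(f_2,h_6), S(f_3,h_6), S(h_4,h_6), S(h_5,h_6), S(f_1,h_7), S(f_2,h_7), S(f_3,h_7), S(h_4,h_7), S(h_5,h_7), S(h_6,h_7), S(f_1,h_8), S(f_2,h_8), S(f_3,h_8), S(h_4,h_8), S(h_5,h_8), S(h_6,h_8), S(h_7,h_8)) all reduce to 0 modulo the current basis, so we have a Gröbner basis.
Inter-reduce: drop elements whose leading term is divisible by another's, tail-reduce, and make monic.
Reduced Gröbner basis: {x + 3, y - 1}.

The lex basis is triangular: the last element involves only y. Solving y - 1 = 0 gives y ∈ {1}; substituting each value into the earlier elements determines the remaining variables.
  y = 1: the earlier basis element becomes x + 3 = 0, giving x = -3 — point (-3, 1).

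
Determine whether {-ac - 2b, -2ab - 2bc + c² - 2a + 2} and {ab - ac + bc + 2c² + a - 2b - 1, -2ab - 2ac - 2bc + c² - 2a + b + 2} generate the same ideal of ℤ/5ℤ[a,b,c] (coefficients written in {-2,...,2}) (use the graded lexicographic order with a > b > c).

Equality of ideals is decidable: compute both reduced Gröbner bases (unique for the ordering) and check whether they agree.
Buchberger on the first generating set:
f_1 = -ac - 2b, LT = ac.
f_2 = -2ab - 2bc + c² - 2a + 2, LT = ab.

S(f_1,f_2): lcm = abc. S = -bc² - 2c³ - ac + 2b² + c.
  reduce S modulo (f_1, f_2):
  remainder -bc² - 2c³ + 2b² + 2b + c ≠ 0; add g_3 = -bc² - 2c³ + 2b² + 2b + c to the basis.

The other S-polynomials (S(f_1,g_3), S(f_2,g_3)) all reduce to 0 modulo the current basis, so we have a Gröbner basis.
Inter-reduce: drop elements whose leading term is divisible by another's, tail-reduce, and make monic.
Reduced Gröbner basis: {bc² + 2c³ - 2b² - 2b - c, ab + bc + 2c² + a - 1, ac + 2b}.

Buchberger on the second generating set:
h_1 = ab - ac + bc + 2c² + a - 2b - 1, LT = ab.
h_2 = -2ab - 2ac - 2bc + c² - 2a + b + 2, LT = ab.

S(h_1,h_2): lcm = ab. S = -2ac + b.
  reduce S modulo (h_1, h_2):
  remainder -2ac + b ≠ 0; add k_3 = -2ac + b to the basis.

S(h_1,k_3): lcm = abc. S = -ac² + bc² + 2c³ + ac - 2b² - 2bc - c.
  reduce S modulo (h_1, h_2, k_3):
  remainder bc² + 2c³ - 2b² - 2b - c ≠ 0; add k_4 = bc² + 2c³ - 2b² - 2b - c to the basis.

The other S-polynomials (S(h_2,k_3), S(h_1,k_4), S(h_2,k_4), S(k_3,k_4)) all reduce to 0 modulo the current basis, so we have a Gröbner basis.
Inter-reduce: drop elements whose leading term is divisible by another's, tail-reduce, and make monic.
Reduced Gröbner basis: {bc² + 2c³ - 2b² - 2b - c, ab + bc + 2c² + a - 1, ac + 2b}.

The two bases agree; hence the ideals are identical.

Yes, the ideals are equal.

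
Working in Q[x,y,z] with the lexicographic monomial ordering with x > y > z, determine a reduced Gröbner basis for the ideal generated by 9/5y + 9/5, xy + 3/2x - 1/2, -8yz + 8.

G = {x - 1, y + 1, z + 1}

f_1 = 9/5y + 9/5, LT = y.
f_2 = xy + 3/2x - 1/2, LT = xy.
f_3 = -8yz + 8, LT = yz.

S(f_1,f_2): lcm = xy. S = -1/2x + 1/2.
  reduce S modulo (f_1, f_2, f_3):
  remainder -1/2x + 1/2 ≠ 0; add g_4 = -1/2x + 1/2 to the basis.

S(f_1,f_3): lcm = yz. S = z + 1.
  reduce S modulo (f_1, f_2, f_3, g_4):
  remainder z + 1 ≠ 0; add g_5 = z + 1 to the basis.

The other S-polynomials (S(f_2,f_3), S(f_1,g_4), S(f_2,g_4), S(f_3,g_4), S(f_1,g_5), S(f_2,g_5), S(f_3,g_5), S(g_4,g_5)) all reduce to 0 modulo the current basis, so we have a Gröbner basis.
Inter-reduce: drop elements whose leading term is divisible by another's, tail-reduce, and make monic.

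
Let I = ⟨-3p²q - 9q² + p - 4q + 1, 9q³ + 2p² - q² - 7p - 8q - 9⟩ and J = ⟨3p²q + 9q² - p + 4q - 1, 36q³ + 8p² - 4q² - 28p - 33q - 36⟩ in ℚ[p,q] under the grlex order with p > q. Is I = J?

No, the ideals differ.

For a fixed monomial order, each ideal has a unique reduced Gröbner basis; comparing bases decides equality.
Buchberger on the first generating set:
f_1 = -3p²q - 9q² + p - 4q + 1, LT = p²q.
f_2 = 9q³ + 2p² - q² - 7p - 8q - 9, LT = q³.

S(f_1,f_2): lcm = p²q³. S = -2/9p⁴ + 1/9p²q² + 3q⁴ + 7/9p³ + 8/9p²q - ⅓pq² + 4/3q³ + p² - ⅓q².
  leading term p⁴: no divisor's leading term divides it; move -2/9p⁴ to the remainder.
  leading term p²q²: subtract (-1/27q)·f_1 from 1/9p²q² + 3q⁴ + 7/9p³ + 8/9p²q - ⅓pq² + 4/3q³ + p² - ⅓q² → 3q⁴ + 7/9p³ + 8/9p²q - ⅓pq² + q³ + p² + 1/27pq - 13/27q² + 1/27q
  leading term q⁴: subtract (⅓q)·f_2 from 3q⁴ + 7/9p³ + 8/9p²q - ⅓pq² + q³ + p² + 1/27pq - 13/27q² + 1/27q → 7/9p³ + 2/9p²q - ⅓pq² + 4/3q³ + p² + 64/27pq + 59/27q² + 82/27q
  leading term p³: no divisor's leading term divides it; move 7/9p³ to the remainder.
  leading term p²q: subtract (-2/27)·f_1 from 2/9p²q - ⅓pq² + 4/3q³ + p² + 64/27pq + 59/27q² + 82/27q → -⅓pq² + 4/3q³ + p² + 64/27pq + 41/27q² + 2/27p + 74/27q + 2/27
  leading term pq²: no divisor's leading term divides it; move -⅓pq² to the remainder.
  leading term q³: subtract (4/27)·f_2 from 4/3q³ + p² + 64/27pq + 41/27q² + 2/27p + 74/27q + 2/27 → 19/27p² + 64/27pq + 5/3q² + 10/9p + 106/27q + 38/27
  leading term p²: no divisor's leading term divides it; move 19/27p² to the remainder.
  leading term pq: no divisor's leading term divides it; move 64/27pq to the remainder.
  leading term q²: no divisor's leading term divides it; move 5/3q² to the remainder.
  leading term p: no divisor's leading term divides it; move 10/9p to the remainder.
  leading term q: no divisor's leading term divides it; move 106/27q to the remainder.
  leading term 1: no divisor's leading term divides it; move 38/27 to the remainder.
  remainder -2/9p⁴ + 7/9p³ - ⅓pq² + 19/27p² + 64/27pq + 5/3q² + 10/9p + 106/27q + 38/27 ≠ 0; add g_3 = -2/9p⁴ + 7/9p³ - ⅓pq² + 19/27p² + 64/27pq + 5/3q² + 10/9p + 106/27q + 38/27 to the basis.

The other S-polynomials (S(f_1,g_3), S(f_2,g_3)) all reduce to 0 modulo the current basis, so we have a Gröbner basis.
Inter-reduce: drop elements whose leading term is divisible by another's, tail-reduce, and make monic.
Reduced Gröbner basis: {p⁴ - 7/2p³ + 3/2pq² - 19/6p² - 32/3pq - 15/2q² - 5p - 53/3q - 19/3, p²q + 3q² - ⅓p + 4/3q - ⅓, q³ + 2/9p² - 1/9q² - 7/9p - 8/9q - 1}.

Buchberger on the second generating set:
h_1 = 3p²q + 9q² - p + 4q - 1, LT = p²q.
h_2 = 36q³ + 8p² - 4q² - 28p - 33q - 36, LT = q³.

S(h_1,h_2): lcm = p²q³. S = -2/9p⁴ + 1/9p²q² + 3q⁴ + 7/9p³ + 11/12p²q - ⅓pq² + 4/3q³ + p² - ⅓q².
  leading term p⁴: no divisor's leading term divides it; move -2/9p⁴ to the remainder.
  leading term p²q²: subtract (1/27q)·h_1 from 1/9p²q² + 3q⁴ + 7/9p³ + 11/12p²q - ⅓pq² + 4/3q³ + p² - ⅓q² → 3q⁴ + 7/9p³ + 11/12p²q - ⅓pq² + q³ + p² + 1/27pq - 13/27q² + 1/27q
  leading term q⁴: subtract (1/12q)·h_2 from 3q⁴ + 7/9p³ + 11/12p²q - ⅓pq² + q³ + p² + 1/27pq - 13/27q² + 1/27q → 7/9p³ + ¼p²q - ⅓pq² + 4/3q³ + p² + 64/27pq + 245/108q² + 82/27q
  leading term p³: no divisor's leading term divides it; move 7/9p³ to the remainder.
  leading term p²q: subtract (1/12)·h_1 from ¼p²q - ⅓pq² + 4/3q³ + p² + 64/27pq + 245/108q² + 82/27q → -⅓pq² + 4/3q³ + p² + 64/27pq + 41/27q² + 1/12p + 73/27q + 1/12
  leading term pq²: no divisor's leading term divides it; move -⅓pq² to the remainder.
  leading term q³: subtract (1/27)·h_2 from 4/3q³ + p² + 64/27pq + 41/27q² + 1/12p + 73/27q + 1/12 → 19/27p² + 64/27pq + 5/3q² + 121/108p + 106/27q + 17/12
  leading term p²: no divisor's leading term divides it; move 19/27p² to the remainder.
  leading term pq: no divisor's leading term divides it; move 64/27pq to the remainder.
  leading term q²: no divisor's leading term divides it; move 5/3q² to the remainder.
  leading term p: no divisor's leading term divides it; move 121/108p to the remainder.
  leading term q: no divisor's leading term divides it; move 106/27q to the remainder.
  leading term 1: no divisor's leading term divides it; move 17/12 to the remainder.
  remainder -2/9p⁴ + 7/9p³ - ⅓pq² + 19/27p² + 64/27pq + 5/3q² + 121/108p + 106/27q + 17/12 ≠ 0; add k_3 = -2/9p⁴ + 7/9p³ - ⅓pq² + 19/27p² + 64/27pq + 5/3q² + 121/108p + 106/27q + 17/12 to the basis.

The other S-polynomials (S(h_1,k_3), S(h_2,k_3)) all reduce to 0 modulo the current basis, so we have a Gröbner basis.
Inter-reduce: drop elements whose leading term is divisible by another's, tail-reduce, and make monic.
Reduced Gröbner basis: {p⁴ - 7/2p³ + 3/2pq² - 19/6p² - 32/3pq - 15/2q² - 121/24p - 53/3q - 51/8, p²q + 3q² - ⅓p + 4/3q - ⅓, q³ + 2/9p² - 1/9q² - 7/9p - 11/12q - 1}.

These differ, so the ideals are not equal.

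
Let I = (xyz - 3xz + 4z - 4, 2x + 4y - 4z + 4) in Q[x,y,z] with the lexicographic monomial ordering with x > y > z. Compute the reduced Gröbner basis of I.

G = {x + 2y - 2z + 2, y^2z - yz^2 - 2yz + 3z^2 - 5z + 2}

f_1 = xyz - 3xz + 4z - 4, LT = xyz.
f_2 = 2x + 4y - 4z + 4, LT = x.

S(f_1,f_2): lcm = xyz. S = -3xz - 2y^2z + 2yz^2 - 2yz + 4z - 4.
  leading term xz: subtract (-3/2z)·f_2 from -3xz - 2y^2z + 2yz^2 - 2yz + 4z - 4 → -2y^2z + 2yz^2 + 4yz - 6z^2 + 10z - 4
  leading term y^2z: no divisor's leading term divides it; move -2y^2z to the remainder.
  leading term yz^2: no divisor's leading term divides it; move 2yz^2 to the remainder.
  leading term yz: no divisor's leading term divides it; move 4yz to the remainder.
  leading term z^2: no divisor's leading term divides it; move -6z^2 to the remainder.
  leading term z: no divisor's leading term divides it; move 10z to the remainder.
  leading term 1: no divisor's leading term divides it; move -4 to the remainder.
  remainder -2y^2z + 2yz^2 + 4yz - 6z^2 + 10z - 4 ≠ 0; add g_3 = -2y^2z + 2yz^2 + 4yz - 6z^2 + 10z - 4 to the basis.

The other S-polynomials (S(f_1,g_3), S(f_2,g_3)) all reduce to 0 modulo the current basis, so we have a Gröbner basis.
Inter-reduce: drop elements whose leading term is divisible by another's, tail-reduce, and make monic.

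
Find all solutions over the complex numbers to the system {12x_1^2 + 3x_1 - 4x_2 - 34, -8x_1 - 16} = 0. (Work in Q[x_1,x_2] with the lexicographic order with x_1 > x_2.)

{(-2, 2)}

Compute a lex Gröbner basis by Buchberger's algorithm.
f_1 = 12x_1^2 + 3x_1 - 4x_2 - 34, LT = x_1^2.
f_2 = -8x_1 - 16, LT = x_1.

S(f_1,f_2): lcm = x_1^2. S = -7/4x_1 - 1/3x_2 - 17/6.
  leading term x_1: subtract (7/32)·f_2 from -7/4x_1 - 1/3x_2 - 17/6 → -1/3x_2 + 2/3
  leading term x_2: no divisor's leading term divides it; move -1/3x_2 to the remainder.
  leading term 1: no divisor's leading term divides it; move 2/3 to the remainder.
  remainder -1/3x_2 + 2/3 ≠ 0; add h_3 = -1/3x_2 + 2/3 to the basis.

S(f_1,h_3): leading monomials are coprime, so the S-polynomial reduces to 0 (Buchberger's first criterion).
S(f_2,h_3): leading monomials are coprime, so the S-polynomial reduces to 0 (Buchberger's first criterion).
Every S-polynomial of the final basis reduces to 0, so we have a Gröbner basis.
Inter-reduce: drop elements whose leading term is divisible by another's, tail-reduce, and make monic.
Reduced Gröbner basis: {x_1 + 2, x_2 - 2}.

From the last basis element, x_2 - 2 = 0, so x_2 takes values in {2}. Each choice, substituted upward through the basis, yields the corresponding point(s) of the solution set.
  x_2 = 2: the earlier basis element becomes x_1 + 2 = 0, giving x_1 = -2 — point (-2, 2).
Check: every point annihilates each of the original generators.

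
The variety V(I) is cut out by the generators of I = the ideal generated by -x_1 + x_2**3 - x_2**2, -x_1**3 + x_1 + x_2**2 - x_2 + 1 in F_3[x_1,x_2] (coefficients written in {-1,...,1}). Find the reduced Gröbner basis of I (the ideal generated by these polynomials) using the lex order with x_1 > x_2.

G = {x_1 - x_2**3 + x_2**2, x_2**9 - x_2**6 - x_2**3 + x_2 - 1}

f_1 = -x_1 + x_2**3 - x_2**2, LT = x_1.
f_2 = -x_1**3 + x_1 + x_2**2 - x_2 + 1, LT = x_1**3.

S(f_1,f_2): lcm = x_1**3. S = -x_1**2*x_2**3 + x_1**2*x_2**2 + x_1 + x_2**2 - x_2 + 1.
  leading term x_1**2*x_2**3: subtract (x_1*x_2**3)·f_1 from -x_1**2*x_2**3 + x_1**2*x_2**2 + x_1 + x_2**2 - x_2 + 1 → x_1**2*x_2**2 - x_1*x_2**6 + x_1*x_2**5 + x_1 + x_2**2 - x_2 + 1
  leading term x_1**2*x_2**2: subtract (-x_1*x_2**2)·f_1 from x_1**2*x_2**2 - x_1*x_2**6 + x_1*x_2**5 + x_1 + x_2**2 - x_2 + 1 → -x_1*x_2**6 - x_1*x_2**5 - x_1*x_2**4 + x_1 + x_2**2 - x_2 + 1
  leading term x_1*x_2**6: subtract (x_2**6)·f_1 from -x_1*x_2**6 - x_1*x_2**5 - x_1*x_2**4 + x_1 + x_2**2 - x_2 + 1 → -x_1*x_2**5 - x_1*x_2**4 + x_1 - x_2**9 + x_2**8 + x_2**2 - x_2 + 1
  leading term x_1*x_2**5: subtract (x_2**5)·f_1 from -x_1*x_2**5 - x_1*x_2**4 + x_1 - x_2**9 + x_2**8 + x_2**2 - x_2 + 1 → -x_1*x_2**4 + x_1 - x_2**9 + x_2**7 + x_2**2 - x_2 + 1
  leading term x_1*x_2**4: subtract (x_2**4)·f_1 from -x_1*x_2**4 + x_1 - x_2**9 + x_2**7 + x_2**2 - x_2 + 1 → x_1 - x_2**9 + x_2**6 + x_2**2 - x_2 + 1
  leading term x_1: subtract (-1)·f_1 from x_1 - x_2**9 + x_2**6 + x_2**2 - x_2 + 1 → -x_2**9 + x_2**6 + x_2**3 - x_2 + 1
  leading term x_2**9: no divisor's leading term divides it; move -x_2**9 to the remainder.
  leading term x_2**6: no divisor's leading term divides it; move x_2**6 to the remainder.
  leading term x_2**3: no divisor's leading term divides it; move x_2**3 to the remainder.
  leading term x_2: no divisor's leading term divides it; move -x_2 to the remainder.
  leading term 1: no divisor's leading term divides it; move 1 to the remainder.
  remainder -x_2**9 + x_2**6 + x_2**3 - x_2 + 1 ≠ 0; add g_3 = -x_2**9 + x_2**6 + x_2**3 - x_2 + 1 to the basis.

The other S-polynomials (S(f_1,g_3), S(f_2,g_3)) all reduce to 0 modulo the current basis, so we have a Gröbner basis.
Inter-reduce: drop elements whose leading term is divisible by another's, tail-reduce, and make monic.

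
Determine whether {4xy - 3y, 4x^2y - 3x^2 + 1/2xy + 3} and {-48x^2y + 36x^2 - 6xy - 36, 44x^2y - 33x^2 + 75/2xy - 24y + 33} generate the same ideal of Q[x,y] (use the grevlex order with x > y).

Yes, the ideals are equal.

Equality of ideals is decidable: compute both reduced Gröbner bases (unique for the ordering) and check whether they agree.
Buchberger on the first generating set:
f_1 = 4xy - 3y, LT = xy.
f_2 = 4x^2y - 3x^2 + 1/2xy + 3, LT = x^2y.

S(f_1,f_2): lcm = x^2y. S = 3/4x^2 - 7/8xy - 3/4.
  reduce S modulo (f_1, f_2):
  remainder 3/4x^2 - 21/32y - 3/4 ≠ 0; add g_3 = 3/4x^2 - 21/32y - 3/4 to the basis.

S(f_1,g_3): lcm = x^2y. S = -3/4xy + 7/8y^2 + y.
  reduce S modulo (f_1, f_2, g_3):
  remainder 7/8y^2 + 7/16y ≠ 0; add g_4 = 7/8y^2 + 7/16y to the basis.

The other S-polynomials (S(f_2,g_3), S(f_1,g_4), S(f_2,g_4), S(g_3,g_4)) all reduce to 0 modulo the current basis, so we have a Gröbner basis.
Inter-reduce: drop elements whose leading term is divisible by another's, tail-reduce, and make monic.
Reduced Gröbner basis: {x^2 - 7/8y - 1, xy - 3/4y, y^2 + 1/2y}.

Buchberger on the second generating set:
h_1 = -48x^2y + 36x^2 - 6xy - 36, LT = x^2y.
h_2 = 44x^2y - 33x^2 + 75/2xy - 24y + 33, LT = x^2y.

S(h_1,h_2): lcm = x^2y. S = -8/11xy + 6/11y.
  reduce S modulo (h_1, h_2):
  remainder -8/11xy + 6/11y ≠ 0; add k_3 = -8/11xy + 6/11y to the basis.

S(h_1,k_3): lcm = x^2y. S = -3/4x^2 + 7/8xy + 3/4.
  reduce S modulo (h_1, h_2, k_3):
  remainder -3/4x^2 + 21/32y + 3/4 ≠ 0; add k_4 = -3/4x^2 + 21/32y + 3/4 to the basis.

S(h_1,k_4): lcm = x^2y. S = -3/4x^2 + 1/8xy + 7/8y^2 + y + 3/4.
  reduce S modulo (h_1, h_2, k_3, k_4):
  remainder 7/8y^2 + 7/16y ≠ 0; add k_5 = 7/8y^2 + 7/16y to the basis.

The other S-polynomials (S(h_2,k_3), S(h_2,k_4), S(k_3,k_4), S(h_1,k_5), S(h_2,k_5), S(k_3,k_5), S(k_4,k_5)) all reduce to 0 modulo the current basis, so we have a Gröbner basis.
Inter-reduce: drop elements whose leading term is divisible by another's, tail-reduce, and make monic.
Reduced Gröbner basis: {x^2 - 7/8y - 1, xy - 3/4y, y^2 + 1/2y}.

These coincide, so the ideals are equal.
The choice of monomial ordering does not affect the verdict — as long as both bases are computed under the same ordering, their equality decides ideal equality.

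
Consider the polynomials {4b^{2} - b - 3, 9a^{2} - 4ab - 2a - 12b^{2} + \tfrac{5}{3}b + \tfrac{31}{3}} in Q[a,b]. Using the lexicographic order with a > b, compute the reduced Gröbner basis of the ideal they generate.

f_1 = 4b^{2} - b - 3, LT = b^{2}.
f_2 = 9a^{2} - 4ab - 2a - 12b^{2} + \tfrac{5}{3}b + \tfrac{31}{3}, LT = a^{2}.

The S-polynomials (S(f_1,f_2)) all reduce to 0 modulo the current basis, so we have a Gröbner basis.

G = {a^{2} - \tfrac{4}{9}ab - \tfrac{2}{9}a - \tfrac{4}{27}b + \tfrac{4}{27}, b^{2} - \tfrac{1}{4}b - \tfrac{3}{4}}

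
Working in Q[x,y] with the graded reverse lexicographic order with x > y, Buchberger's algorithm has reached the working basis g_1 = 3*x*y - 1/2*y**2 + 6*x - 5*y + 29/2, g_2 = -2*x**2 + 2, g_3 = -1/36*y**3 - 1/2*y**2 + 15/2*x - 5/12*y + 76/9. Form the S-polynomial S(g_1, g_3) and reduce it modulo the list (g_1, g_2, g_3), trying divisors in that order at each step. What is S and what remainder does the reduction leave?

S(g_1, g_3) = -1/6*y**4 - 16*x*y**2 - 5/3*y**3 + 270*x**2 - 15*x*y + 29/6*y**2 + 304*x; remainder on division = 0.

lcm(LM(g_1), LM(g_3)) = x*y**3.
S = (lcm/LT(g_1))·g_1 − (lcm/LT(g_3))·g_3 = -1/6*y**4 - 16*x*y**2 - 5/3*y**3 + 270*x**2 - 15*x*y + 29/6*y**2 + 304*x.
Reduce S modulo (g_1, g_2, g_3) in that order:
  leading term y**4: subtract (6*y)·g_3 from -1/6*y**4 - 16*x*y**2 - 5/3*y**3 + 270*x**2 - 15*x*y + 29/6*y**2 + 304*x → -16*x*y**2 + 4/3*y**3 + 270*x**2 - 60*x*y + 22/3*y**2 + 304*x - 152/3*y
  leading term x*y**2: subtract (-16/3*y)·g_1 from -16*x*y**2 + 4/3*y**3 + 270*x**2 - 60*x*y + 22/3*y**2 + 304*x - 152/3*y → -4/3*y**3 + 270*x**2 - 28*x*y - 58/3*y**2 + 304*x + 80/3*y
  leading term y**3: subtract (48)·g_3 from -4/3*y**3 + 270*x**2 - 28*x*y - 58/3*y**2 + 304*x + 80/3*y → 270*x**2 - 28*x*y + 14/3*y**2 - 56*x + 140/3*y - 1216/3
  leading term x**2: subtract (-135)·g_2 from 270*x**2 - 28*x*y + 14/3*y**2 - 56*x + 140/3*y - 1216/3 → -28*x*y + 14/3*y**2 - 56*x + 140/3*y - 406/3
  leading term x*y: subtract (-28/3)·g_1 from -28*x*y + 14/3*y**2 - 56*x + 140/3*y - 406/3 → 0
The remainder is 0, so this S-polynomial contributes no new basis element.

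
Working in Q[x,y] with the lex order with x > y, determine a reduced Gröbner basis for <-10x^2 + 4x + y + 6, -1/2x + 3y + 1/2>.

The reduced Gröbner basis is the canonical form of the ideal for this ordering.

f_1 = -10x^2 + 4x + y + 6, LT = x^2.
f_2 = -1/2x + 3y + 1/2, LT = x.

S(f_1,f_2): lcm = x^2. S = 6xy + 3/5x - 1/10y - 3/5.
  leading term xy: subtract (-12y)·f_2 from 6xy + 3/5x - 1/10y - 3/5 → 3/5x + 36y^2 + 59/10y - 3/5
  leading term x: subtract (-6/5)·f_2 from 3/5x + 36y^2 + 59/10y - 3/5 → 36y^2 + 19/2y
  leading term y^2: no divisor's leading term divides it; move 36y^2 to the remainder.
  leading term y: no divisor's leading term divides it; move 19/2y to the remainder.
  remainder 36y^2 + 19/2y ≠ 0; add g_3 = 36y^2 + 19/2y to the basis.

The other S-polynomials (S(f_1,g_3), S(f_2,g_3)) all reduce to 0 modulo the current basis, so we have a Gröbner basis.
Inter-reduce: drop elements whose leading term is divisible by another's, tail-reduce, and make monic.

G = {x - 6y - 1, y^2 + 19/72y}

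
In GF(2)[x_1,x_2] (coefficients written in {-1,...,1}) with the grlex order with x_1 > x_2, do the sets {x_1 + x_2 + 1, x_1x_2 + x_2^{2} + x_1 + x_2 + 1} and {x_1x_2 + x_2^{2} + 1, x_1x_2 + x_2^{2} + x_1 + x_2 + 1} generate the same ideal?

Since reduced Gröbner bases are canonical representatives of ideals under a given ordering, it suffices to compute and compare them.
Buchberger on the first generating set:
f_1 = x_1 + x_2 + 1, LT = x_1.
f_2 = x_1x_2 + x_2^{2} + x_1 + x_2 + 1, LT = x_1x_2.

S(f_1,f_2): lcm = x_1x_2. S = x_1 + 1.
  leading term x_1: subtract (1)·f_1 from x_1 + 1 → x_2
  leading term x_2: no divisor's leading term divides it; move x_2 to the remainder.
  remainder x_2 ≠ 0; add g_3 = x_2 to the basis.

S(f_1,g_3): leading monomials are coprime, so the S-polynomial reduces to 0 (Buchberger's first criterion).
S(f_2,g_3): lcm = x_1x_2. S = x_2^{2} + x_1 + x_2 + 1.
  leading term x_2^{2}: subtract (x_2)·g_3 from x_2^{2} + x_1 + x_2 + 1 → x_1 + x_2 + 1
  leading term x_1: subtract (1)·f_1 from x_1 + x_2 + 1 → 0
  remainder 0.

Every S-polynomial of the final basis reduces to 0, so we have a Gröbner basis.
Inter-reduce: drop elements whose leading term is divisible by another's, tail-reduce, and make monic.
Reduced Gröbner basis: {x_1 + 1, x_2}.

Buchberger on the second generating set:
h_1 = x_1x_2 + x_2^{2} + 1, LT = x_1x_2.
h_2 = x_1x_2 + x_2^{2} + x_1 + x_2 + 1, LT = x_1x_2.

S(h_1,h_2): lcm = x_1x_2. S = x_1 + x_2.
  leading term x_1: no divisor's leading term divides it; move x_1 to the remainder.
  leading term x_2: no divisor's leading term divides it; move x_2 to the remainder.
  remainder x_1 + x_2 ≠ 0; add k_3 = x_1 + x_2 to the basis.

S(h_1,k_3): lcm = x_1x_2. S = 1.
  leading term 1: no divisor's leading term divides it; move 1 to the remainder.
  remainder 1 ≠ 0; add k_4 = 1 to the basis.

S(h_2,k_3): lcm = x_1x_2. S = x_1 + x_2 + 1.
  leading term x_1: subtract (1)·k_3 from x_1 + x_2 + 1 → 1
  leading term 1: subtract (1)·k_4 from 1 → 0
  remainder 0.

S(h_1,k_4): leading monomials are coprime, so the S-polynomial reduces to 0 (Buchberger's first criterion).
S(h_2,k_4): leading monomials are coprime, so the S-polynomial reduces to 0 (Buchberger's first criterion).
S(k_3,k_4): leading monomials are coprime, so the S-polynomial reduces to 0 (Buchberger's first criterion).
Every S-polynomial of the final basis reduces to 0, so we have a Gröbner basis.
Inter-reduce: drop elements whose leading term is divisible by another's, tail-reduce, and make monic.
Reduced Gröbner basis: {1}.

The bases are distinct; the ideals are different.
The choice of monomial ordering does not affect the verdict — as long as both bases are computed under the same ordering, their equality decides ideal equality.

No, the ideals differ.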